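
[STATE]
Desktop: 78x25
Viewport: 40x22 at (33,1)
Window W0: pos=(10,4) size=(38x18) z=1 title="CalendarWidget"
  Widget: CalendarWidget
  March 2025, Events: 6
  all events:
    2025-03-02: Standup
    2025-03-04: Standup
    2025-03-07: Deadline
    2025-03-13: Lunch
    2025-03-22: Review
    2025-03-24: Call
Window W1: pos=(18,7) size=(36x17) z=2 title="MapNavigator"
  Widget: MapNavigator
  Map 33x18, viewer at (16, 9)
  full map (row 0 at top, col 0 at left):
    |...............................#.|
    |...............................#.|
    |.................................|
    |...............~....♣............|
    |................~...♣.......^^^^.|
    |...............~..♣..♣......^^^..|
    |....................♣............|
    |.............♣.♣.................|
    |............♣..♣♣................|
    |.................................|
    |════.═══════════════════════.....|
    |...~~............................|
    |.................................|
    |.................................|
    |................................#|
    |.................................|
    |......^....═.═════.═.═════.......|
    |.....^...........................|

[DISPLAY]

                                        
                                        
                                        
━━━━━━━━━━━━━━┓                         
              ┃                         
──────────────┨                         
━━━━━━━━━━━━━━━━━━━━┓                   
                    ┃                   
────────────────────┨                   
..~....♣............┃                   
...~...♣.......^^^^.┃                   
..~..♣..♣......^^^..┃                   
.......♣............┃                   
♣.♣.................┃                   
..♣♣................┃                   
...@................┃                   
═══════════════.....┃                   
....................┃                   
....................┃                   
....................┃                   
...................#┃                   
....................┃                   


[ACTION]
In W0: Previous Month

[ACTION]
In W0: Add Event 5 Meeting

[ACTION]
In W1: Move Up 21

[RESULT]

                                        
                                        
                                        
━━━━━━━━━━━━━━┓                         
              ┃                         
──────────────┨                         
━━━━━━━━━━━━━━━━━━━━┓                   
                    ┃                   
────────────────────┨                   
                    ┃                   
                    ┃                   
                    ┃                   
                    ┃                   
                    ┃                   
                    ┃                   
...@..............#.┃                   
..................#.┃                   
....................┃                   
..~....♣............┃                   
...~...♣.......^^^^.┃                   
..~..♣..♣......^^^..┃                   
.......♣............┃                   


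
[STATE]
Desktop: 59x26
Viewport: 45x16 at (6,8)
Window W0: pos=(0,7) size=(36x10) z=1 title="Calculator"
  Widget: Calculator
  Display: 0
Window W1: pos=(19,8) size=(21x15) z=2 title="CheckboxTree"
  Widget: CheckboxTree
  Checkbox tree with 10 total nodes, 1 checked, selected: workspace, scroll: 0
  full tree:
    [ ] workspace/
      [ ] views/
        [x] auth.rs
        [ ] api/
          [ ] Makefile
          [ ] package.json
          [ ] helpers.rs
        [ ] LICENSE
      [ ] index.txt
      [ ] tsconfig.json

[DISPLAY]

ulator       ┏━━━━━━━━━━━━━━━━━━━┓           
─────────────┃ CheckboxTree      ┃           
             ┠───────────────────┨           
───┬───┬───┐ ┃>[-] workspace/    ┃           
 8 │ 9 │ ÷ │ ┃   [-] views/      ┃           
───┼───┼───┤ ┃     [x] auth.rs   ┃           
 5 │ 6 │ × │ ┃     [ ] api/      ┃           
───┴───┴───┘ ┃       [ ] Makefile┃           
━━━━━━━━━━━━━┃       [ ] package.┃           
             ┃       [ ] helpers.┃           
             ┃     [ ] LICENSE   ┃           
             ┃   [ ] index.txt   ┃           
             ┃   [ ] tsconfig.jso┃           
             ┃                   ┃           
             ┗━━━━━━━━━━━━━━━━━━━┛           
                                             


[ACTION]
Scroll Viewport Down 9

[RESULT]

             ┠───────────────────┨           
───┬───┬───┐ ┃>[-] workspace/    ┃           
 8 │ 9 │ ÷ │ ┃   [-] views/      ┃           
───┼───┼───┤ ┃     [x] auth.rs   ┃           
 5 │ 6 │ × │ ┃     [ ] api/      ┃           
───┴───┴───┘ ┃       [ ] Makefile┃           
━━━━━━━━━━━━━┃       [ ] package.┃           
             ┃       [ ] helpers.┃           
             ┃     [ ] LICENSE   ┃           
             ┃   [ ] index.txt   ┃           
             ┃   [ ] tsconfig.jso┃           
             ┃                   ┃           
             ┗━━━━━━━━━━━━━━━━━━━┛           
                                             
                                             
                                             


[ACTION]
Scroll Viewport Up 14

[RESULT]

                                             
                                             
                                             
                                             
                                             
                                             
                                             
━━━━━━━━━━━━━━━━━━━━━━━━━━━━━┓               
ulator       ┏━━━━━━━━━━━━━━━━━━━┓           
─────────────┃ CheckboxTree      ┃           
             ┠───────────────────┨           
───┬───┬───┐ ┃>[-] workspace/    ┃           
 8 │ 9 │ ÷ │ ┃   [-] views/      ┃           
───┼───┼───┤ ┃     [x] auth.rs   ┃           
 5 │ 6 │ × │ ┃     [ ] api/      ┃           
───┴───┴───┘ ┃       [ ] Makefile┃           


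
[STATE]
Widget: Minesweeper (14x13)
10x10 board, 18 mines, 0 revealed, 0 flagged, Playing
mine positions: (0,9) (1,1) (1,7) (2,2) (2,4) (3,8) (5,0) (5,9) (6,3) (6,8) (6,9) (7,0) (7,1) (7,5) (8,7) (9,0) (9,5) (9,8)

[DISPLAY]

■■■■■■■■■■    
■■■■■■■■■■    
■■■■■■■■■■    
■■■■■■■■■■    
■■■■■■■■■■    
■■■■■■■■■■    
■■■■■■■■■■    
■■■■■■■■■■    
■■■■■■■■■■    
■■■■■■■■■■    
              
              
              


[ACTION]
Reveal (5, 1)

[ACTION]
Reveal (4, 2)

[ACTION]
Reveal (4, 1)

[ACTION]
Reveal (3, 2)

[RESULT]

■■■■■■■■■■    
■■■■■■■■■■    
■■■■■112■■    
■11211 1■■    
■1     1■■    
■1111  1■■    
■■■■2111■■    
■■■■■■■■■■    
■■■■■■■■■■    
■■■■■■■■■■    
              
              
              


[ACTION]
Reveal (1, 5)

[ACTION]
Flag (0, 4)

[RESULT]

■■■■⚑■■■■■    
■■■■■1■■■■    
■■■■■112■■    
■11211 1■■    
■1     1■■    
■1111  1■■    
■■■■2111■■    
■■■■■■■■■■    
■■■■■■■■■■    
■■■■■■■■■■    
              
              
              


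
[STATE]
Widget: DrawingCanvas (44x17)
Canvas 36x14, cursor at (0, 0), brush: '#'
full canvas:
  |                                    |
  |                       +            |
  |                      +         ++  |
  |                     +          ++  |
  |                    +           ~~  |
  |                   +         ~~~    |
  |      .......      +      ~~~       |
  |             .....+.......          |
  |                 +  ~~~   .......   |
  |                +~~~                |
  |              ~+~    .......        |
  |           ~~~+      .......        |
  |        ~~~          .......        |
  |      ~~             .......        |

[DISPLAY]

+                                           
                       +                    
                      +         ++          
                     +          ++          
                    +           ~~          
                   +         ~~~            
      .......      +      ~~~               
             .....+.......                  
                 +  ~~~   .......           
                +~~~                        
              ~+~    .......                
           ~~~+      .......                
        ~~~          .......                
      ~~             .......                
                                            
                                            
                                            


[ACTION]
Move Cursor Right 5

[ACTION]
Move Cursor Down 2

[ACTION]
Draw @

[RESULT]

                                            
                       +                    
     @                +         ++          
                     +          ++          
                    +           ~~          
                   +         ~~~            
      .......      +      ~~~               
             .....+.......                  
                 +  ~~~   .......           
                +~~~                        
              ~+~    .......                
           ~~~+      .......                
        ~~~          .......                
      ~~             .......                
                                            
                                            
                                            


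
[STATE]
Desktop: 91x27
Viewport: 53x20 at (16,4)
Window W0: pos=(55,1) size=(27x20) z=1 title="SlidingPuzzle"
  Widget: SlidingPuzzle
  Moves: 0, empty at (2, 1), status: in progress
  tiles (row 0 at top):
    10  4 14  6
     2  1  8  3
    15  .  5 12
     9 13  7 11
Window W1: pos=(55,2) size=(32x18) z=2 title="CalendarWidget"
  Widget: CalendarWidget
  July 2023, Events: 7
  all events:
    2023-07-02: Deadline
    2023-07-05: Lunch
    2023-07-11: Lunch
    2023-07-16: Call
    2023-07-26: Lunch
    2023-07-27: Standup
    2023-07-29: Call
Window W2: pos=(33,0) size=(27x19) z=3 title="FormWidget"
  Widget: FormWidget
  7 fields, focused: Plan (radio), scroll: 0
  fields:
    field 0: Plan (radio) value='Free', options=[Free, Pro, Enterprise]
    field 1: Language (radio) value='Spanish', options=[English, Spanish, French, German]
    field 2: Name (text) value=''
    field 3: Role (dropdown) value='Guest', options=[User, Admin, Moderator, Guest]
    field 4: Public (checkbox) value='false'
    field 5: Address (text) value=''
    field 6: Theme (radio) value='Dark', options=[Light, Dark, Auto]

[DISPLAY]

                 ┃  Language:   ( ) English┃─────────
                 ┃  Name:       [         ]┃      Jul
                 ┃  Role:       [Guest   ▼]┃u We Th F
                 ┃  Public:     [ ]        ┃         
                 ┃  Address:    [         ]┃4  5*  6 
                 ┃  Theme:      ( ) Light  ┃1* 12 13 
                 ┃                         ┃8 19 20 2
                 ┃                         ┃5 26* 27*
                 ┃                         ┃         
                 ┃                         ┃         
                 ┃                         ┃         
                 ┃                         ┃         
                 ┃                         ┃         
                 ┃                         ┃         
                 ┗━━━━━━━━━━━━━━━━━━━━━━━━━┛         
                                       ┗━━━━━━━━━━━━━
                                       ┗━━━━━━━━━━━━━
                                                     
                                                     
                                                     


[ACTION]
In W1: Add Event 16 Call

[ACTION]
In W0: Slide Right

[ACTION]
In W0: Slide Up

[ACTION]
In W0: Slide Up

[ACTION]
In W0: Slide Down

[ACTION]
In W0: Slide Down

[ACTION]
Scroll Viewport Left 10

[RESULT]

                           ┃  Language:   ( ) English
                           ┃  Name:       [         ]
                           ┃  Role:       [Guest   ▼]
                           ┃  Public:     [ ]        
                           ┃  Address:    [         ]
                           ┃  Theme:      ( ) Light  
                           ┃                         
                           ┃                         
                           ┃                         
                           ┃                         
                           ┃                         
                           ┃                         
                           ┃                         
                           ┃                         
                           ┗━━━━━━━━━━━━━━━━━━━━━━━━━
                                                 ┗━━━
                                                 ┗━━━
                                                     
                                                     
                                                     


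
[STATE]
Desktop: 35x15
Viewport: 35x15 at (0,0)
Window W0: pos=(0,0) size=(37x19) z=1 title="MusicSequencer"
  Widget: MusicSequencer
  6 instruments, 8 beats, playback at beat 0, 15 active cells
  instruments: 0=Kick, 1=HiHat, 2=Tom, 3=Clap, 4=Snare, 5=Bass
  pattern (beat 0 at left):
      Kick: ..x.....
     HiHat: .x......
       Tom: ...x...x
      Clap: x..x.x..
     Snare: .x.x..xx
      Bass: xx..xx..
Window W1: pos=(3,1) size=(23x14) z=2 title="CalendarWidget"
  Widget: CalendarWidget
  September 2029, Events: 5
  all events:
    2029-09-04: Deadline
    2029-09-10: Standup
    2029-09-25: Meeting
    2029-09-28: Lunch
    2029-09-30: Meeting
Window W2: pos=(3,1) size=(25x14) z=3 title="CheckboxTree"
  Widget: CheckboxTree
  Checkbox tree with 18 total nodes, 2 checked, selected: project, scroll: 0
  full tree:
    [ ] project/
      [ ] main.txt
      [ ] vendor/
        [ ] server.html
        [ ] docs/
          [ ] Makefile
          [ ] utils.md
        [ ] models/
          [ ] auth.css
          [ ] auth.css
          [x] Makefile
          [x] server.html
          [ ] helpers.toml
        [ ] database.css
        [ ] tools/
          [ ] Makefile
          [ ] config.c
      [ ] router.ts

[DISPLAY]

┏━━━━━━━━━━━━━━━━━━━━━━━━━━━━━━━━━━
┃ M┏━━━━━━━━━━━━━━━━━━━━━━━┓       
┠──┃ CheckboxTree          ┃───────
┃  ┠───────────────────────┨       
┃  ┃>[-] project/          ┃       
┃ H┃   [ ] main.txt        ┃       
┃  ┃   [-] vendor/         ┃       
┃  ┃     [ ] server.html   ┃       
┃ S┃     [ ] docs/         ┃       
┃  ┃       [ ] Makefile    ┃       
┃  ┃       [ ] utils.md    ┃       
┃  ┃     [-] models/       ┃       
┃  ┃       [ ] auth.css    ┃       
┃  ┃       [ ] auth.css    ┃       
┃  ┗━━━━━━━━━━━━━━━━━━━━━━━┛       


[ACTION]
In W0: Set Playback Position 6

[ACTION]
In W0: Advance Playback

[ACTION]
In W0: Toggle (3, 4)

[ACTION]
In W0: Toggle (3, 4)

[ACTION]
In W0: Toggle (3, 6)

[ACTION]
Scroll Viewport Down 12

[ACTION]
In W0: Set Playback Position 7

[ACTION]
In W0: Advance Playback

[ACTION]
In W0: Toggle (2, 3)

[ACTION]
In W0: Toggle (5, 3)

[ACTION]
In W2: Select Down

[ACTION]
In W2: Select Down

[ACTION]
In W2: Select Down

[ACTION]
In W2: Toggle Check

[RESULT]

┏━━━━━━━━━━━━━━━━━━━━━━━━━━━━━━━━━━
┃ M┏━━━━━━━━━━━━━━━━━━━━━━━┓       
┠──┃ CheckboxTree          ┃───────
┃  ┠───────────────────────┨       
┃  ┃ [-] project/          ┃       
┃ H┃   [ ] main.txt        ┃       
┃  ┃   [-] vendor/         ┃       
┃  ┃>    [x] server.html   ┃       
┃ S┃     [ ] docs/         ┃       
┃  ┃       [ ] Makefile    ┃       
┃  ┃       [ ] utils.md    ┃       
┃  ┃     [-] models/       ┃       
┃  ┃       [ ] auth.css    ┃       
┃  ┃       [ ] auth.css    ┃       
┃  ┗━━━━━━━━━━━━━━━━━━━━━━━┛       


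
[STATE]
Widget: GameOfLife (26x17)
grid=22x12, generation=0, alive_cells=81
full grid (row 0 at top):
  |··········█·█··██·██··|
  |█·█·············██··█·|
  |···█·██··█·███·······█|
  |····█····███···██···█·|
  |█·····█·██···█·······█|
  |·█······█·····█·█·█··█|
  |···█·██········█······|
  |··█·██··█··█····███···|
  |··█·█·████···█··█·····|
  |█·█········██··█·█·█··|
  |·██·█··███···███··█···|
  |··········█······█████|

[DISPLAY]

Gen: 0                    
··········█·█··██·██··    
█·█·············██··█·    
···█·██··█·███·······█    
····█····███···██···█·    
█·····█·██···█·······█    
·█······█·····█·█·█··█    
···█·██········█······    
··█·██··█··█····███···    
··█·█·████···█··█·····    
█·█········██··█·█·█··    
·██·█··███···███··█···    
··········█······█████    
                          
                          
                          
                          


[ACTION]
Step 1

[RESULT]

Gen: 1                    
···············██·██··    
··········█··█·██████·    
···███···█·██··█·█··██    
····█·██···█·██·····██    
·······██·····█·██··██    
·····██·██····██······    
··██·███·······█··█···    
··█·····██·····███····    
··█·█·██████···█······    
··█··██···█·█··█·██···    
·███····████████······    
········██····█··████·    
                          
                          
                          
                          


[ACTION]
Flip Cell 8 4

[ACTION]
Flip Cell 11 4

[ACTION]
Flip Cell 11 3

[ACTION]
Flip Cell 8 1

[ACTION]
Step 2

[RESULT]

Gen: 3                    
···········█··········    
···██·····███·███·····    
······██·····██·█·█···    
···█··██··███·██·██·█·    
···█··█·██···██████·█·    
·····█··········██····    
···█··█·······██·██···    
·█············██·██···    
··█···················    
·█·············██·····    
·····█·██··███·██·····    
····█··██··█████······    
                          
                          
                          
                          


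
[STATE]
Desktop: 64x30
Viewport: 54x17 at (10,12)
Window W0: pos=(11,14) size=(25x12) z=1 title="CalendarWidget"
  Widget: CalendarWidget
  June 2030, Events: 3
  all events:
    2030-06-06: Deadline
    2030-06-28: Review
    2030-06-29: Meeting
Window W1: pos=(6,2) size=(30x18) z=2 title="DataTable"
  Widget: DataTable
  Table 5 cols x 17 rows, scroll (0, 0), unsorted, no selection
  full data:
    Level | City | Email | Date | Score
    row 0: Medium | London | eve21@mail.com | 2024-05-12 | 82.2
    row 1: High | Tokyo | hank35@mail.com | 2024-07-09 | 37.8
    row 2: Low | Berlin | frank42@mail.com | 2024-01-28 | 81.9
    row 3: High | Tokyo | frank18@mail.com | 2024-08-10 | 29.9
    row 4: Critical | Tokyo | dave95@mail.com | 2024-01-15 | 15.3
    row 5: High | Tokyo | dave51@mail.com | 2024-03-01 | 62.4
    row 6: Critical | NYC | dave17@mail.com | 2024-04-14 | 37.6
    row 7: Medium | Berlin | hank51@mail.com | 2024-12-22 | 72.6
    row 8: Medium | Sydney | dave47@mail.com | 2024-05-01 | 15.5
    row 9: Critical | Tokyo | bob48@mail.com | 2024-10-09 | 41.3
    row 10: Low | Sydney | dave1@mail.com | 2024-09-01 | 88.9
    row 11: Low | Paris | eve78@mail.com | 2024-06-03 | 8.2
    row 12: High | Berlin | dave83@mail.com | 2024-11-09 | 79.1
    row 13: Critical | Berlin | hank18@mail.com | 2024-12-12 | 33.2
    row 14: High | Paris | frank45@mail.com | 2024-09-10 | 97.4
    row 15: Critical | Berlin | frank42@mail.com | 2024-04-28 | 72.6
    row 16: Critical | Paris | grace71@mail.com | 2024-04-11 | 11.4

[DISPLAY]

h    │Tokyo │dave51@mail.┃                            
tical│NYC   │dave17@mail.┃                            
ium  │Berlin│hank51@mail.┃                            
ium  │Sydney│dave47@mail.┃                            
tical│Tokyo │bob48@mail.c┃                            
     │Sydney│dave1@mail.c┃                            
     │Paris │eve78@mail.c┃                            
━━━━━━━━━━━━━━━━━━━━━━━━━┛                            
 ┃ 3  4  5  6*  7  8  9  ┃                            
 ┃10 11 12 13 14 15 16   ┃                            
 ┃17 18 19 20 21 22 23   ┃                            
 ┃24 25 26 27 28* 29* 30 ┃                            
 ┃                       ┃                            
 ┗━━━━━━━━━━━━━━━━━━━━━━━┛                            
                                                      
                                                      
                                                      


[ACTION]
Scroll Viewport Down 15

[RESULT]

tical│NYC   │dave17@mail.┃                            
ium  │Berlin│hank51@mail.┃                            
ium  │Sydney│dave47@mail.┃                            
tical│Tokyo │bob48@mail.c┃                            
     │Sydney│dave1@mail.c┃                            
     │Paris │eve78@mail.c┃                            
━━━━━━━━━━━━━━━━━━━━━━━━━┛                            
 ┃ 3  4  5  6*  7  8  9  ┃                            
 ┃10 11 12 13 14 15 16   ┃                            
 ┃17 18 19 20 21 22 23   ┃                            
 ┃24 25 26 27 28* 29* 30 ┃                            
 ┃                       ┃                            
 ┗━━━━━━━━━━━━━━━━━━━━━━━┛                            
                                                      
                                                      
                                                      
                                                      


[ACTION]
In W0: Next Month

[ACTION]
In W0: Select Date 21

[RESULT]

tical│NYC   │dave17@mail.┃                            
ium  │Berlin│hank51@mail.┃                            
ium  │Sydney│dave47@mail.┃                            
tical│Tokyo │bob48@mail.c┃                            
     │Sydney│dave1@mail.c┃                            
     │Paris │eve78@mail.c┃                            
━━━━━━━━━━━━━━━━━━━━━━━━━┛                            
 ┃ 8  9 10 11 12 13 14   ┃                            
 ┃15 16 17 18 19 20 [21] ┃                            
 ┃22 23 24 25 26 27 28   ┃                            
 ┃29 30 31               ┃                            
 ┃                       ┃                            
 ┗━━━━━━━━━━━━━━━━━━━━━━━┛                            
                                                      
                                                      
                                                      
                                                      


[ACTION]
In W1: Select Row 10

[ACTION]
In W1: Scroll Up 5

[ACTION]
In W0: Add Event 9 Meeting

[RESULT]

tical│NYC   │dave17@mail.┃                            
ium  │Berlin│hank51@mail.┃                            
ium  │Sydney│dave47@mail.┃                            
tical│Tokyo │bob48@mail.c┃                            
     │Sydney│dave1@mail.c┃                            
     │Paris │eve78@mail.c┃                            
━━━━━━━━━━━━━━━━━━━━━━━━━┛                            
 ┃ 8  9* 10 11 12 13 14  ┃                            
 ┃15 16 17 18 19 20 [21] ┃                            
 ┃22 23 24 25 26 27 28   ┃                            
 ┃29 30 31               ┃                            
 ┃                       ┃                            
 ┗━━━━━━━━━━━━━━━━━━━━━━━┛                            
                                                      
                                                      
                                                      
                                                      


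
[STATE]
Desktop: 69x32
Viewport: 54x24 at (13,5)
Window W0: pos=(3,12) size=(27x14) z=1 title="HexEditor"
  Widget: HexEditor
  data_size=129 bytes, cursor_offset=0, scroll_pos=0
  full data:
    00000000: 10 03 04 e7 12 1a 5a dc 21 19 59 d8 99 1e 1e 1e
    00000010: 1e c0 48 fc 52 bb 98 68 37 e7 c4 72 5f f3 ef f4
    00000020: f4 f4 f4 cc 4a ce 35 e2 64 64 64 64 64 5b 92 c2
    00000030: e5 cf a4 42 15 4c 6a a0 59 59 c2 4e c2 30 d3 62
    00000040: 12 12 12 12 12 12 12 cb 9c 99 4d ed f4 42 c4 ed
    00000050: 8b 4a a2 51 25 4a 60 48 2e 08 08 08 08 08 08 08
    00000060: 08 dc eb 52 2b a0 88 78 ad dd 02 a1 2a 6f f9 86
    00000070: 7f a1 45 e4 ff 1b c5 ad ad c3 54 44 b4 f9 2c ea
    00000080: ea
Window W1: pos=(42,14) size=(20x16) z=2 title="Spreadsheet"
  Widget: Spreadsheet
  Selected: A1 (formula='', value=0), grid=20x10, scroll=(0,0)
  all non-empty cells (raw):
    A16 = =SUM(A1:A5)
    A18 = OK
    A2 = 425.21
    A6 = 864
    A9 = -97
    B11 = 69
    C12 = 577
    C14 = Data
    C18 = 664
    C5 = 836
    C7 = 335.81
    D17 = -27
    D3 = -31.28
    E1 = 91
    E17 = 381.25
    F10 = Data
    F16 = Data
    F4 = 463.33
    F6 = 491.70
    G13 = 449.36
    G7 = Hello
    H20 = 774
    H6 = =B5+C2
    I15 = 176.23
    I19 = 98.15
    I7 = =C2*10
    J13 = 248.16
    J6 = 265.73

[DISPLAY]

                                                      
                                                      
                                                      
                                                      
                                                      
                                                      
                                                      
━━━━━━━━━━━━━━━━┓                                     
r               ┃                                     
────────────────┨            ┏━━━━━━━━━━━━━━━━━━┓     
 10 03 04 e7 12 ┃            ┃ Spreadsheet      ┃     
 1e c0 48 fc 52 ┃            ┠──────────────────┨     
 f4 f4 f4 cc 4a ┃            ┃A1:               ┃     
 e5 cf a4 42 15 ┃            ┃       A       B  ┃     
 12 12 12 12 12 ┃            ┃------------------┃     
 8b 4a a2 51 25 ┃            ┃  1      [0]      ┃     
 08 dc eb 52 2b ┃            ┃  2   425.21      ┃     
 7f a1 45 e4 ff ┃            ┃  3        0      ┃     
 ea             ┃            ┃  4        0      ┃     
                ┃            ┃  5        0      ┃     
━━━━━━━━━━━━━━━━┛            ┃  6      864      ┃     
                             ┃  7        0      ┃     
                             ┃  8        0      ┃     
                             ┃  9      -97      ┃     


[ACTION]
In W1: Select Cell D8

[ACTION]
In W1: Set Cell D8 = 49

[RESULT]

                                                      
                                                      
                                                      
                                                      
                                                      
                                                      
                                                      
━━━━━━━━━━━━━━━━┓                                     
r               ┃                                     
────────────────┨            ┏━━━━━━━━━━━━━━━━━━┓     
 10 03 04 e7 12 ┃            ┃ Spreadsheet      ┃     
 1e c0 48 fc 52 ┃            ┠──────────────────┨     
 f4 f4 f4 cc 4a ┃            ┃D8: 49            ┃     
 e5 cf a4 42 15 ┃            ┃       A       B  ┃     
 12 12 12 12 12 ┃            ┃------------------┃     
 8b 4a a2 51 25 ┃            ┃  1        0      ┃     
 08 dc eb 52 2b ┃            ┃  2   425.21      ┃     
 7f a1 45 e4 ff ┃            ┃  3        0      ┃     
 ea             ┃            ┃  4        0      ┃     
                ┃            ┃  5        0      ┃     
━━━━━━━━━━━━━━━━┛            ┃  6      864      ┃     
                             ┃  7        0      ┃     
                             ┃  8        0      ┃     
                             ┃  9      -97      ┃     


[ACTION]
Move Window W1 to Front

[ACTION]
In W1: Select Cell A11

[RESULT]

                                                      
                                                      
                                                      
                                                      
                                                      
                                                      
                                                      
━━━━━━━━━━━━━━━━┓                                     
r               ┃                                     
────────────────┨            ┏━━━━━━━━━━━━━━━━━━┓     
 10 03 04 e7 12 ┃            ┃ Spreadsheet      ┃     
 1e c0 48 fc 52 ┃            ┠──────────────────┨     
 f4 f4 f4 cc 4a ┃            ┃A11:              ┃     
 e5 cf a4 42 15 ┃            ┃       A       B  ┃     
 12 12 12 12 12 ┃            ┃------------------┃     
 8b 4a a2 51 25 ┃            ┃  1        0      ┃     
 08 dc eb 52 2b ┃            ┃  2   425.21      ┃     
 7f a1 45 e4 ff ┃            ┃  3        0      ┃     
 ea             ┃            ┃  4        0      ┃     
                ┃            ┃  5        0      ┃     
━━━━━━━━━━━━━━━━┛            ┃  6      864      ┃     
                             ┃  7        0      ┃     
                             ┃  8        0      ┃     
                             ┃  9      -97      ┃     


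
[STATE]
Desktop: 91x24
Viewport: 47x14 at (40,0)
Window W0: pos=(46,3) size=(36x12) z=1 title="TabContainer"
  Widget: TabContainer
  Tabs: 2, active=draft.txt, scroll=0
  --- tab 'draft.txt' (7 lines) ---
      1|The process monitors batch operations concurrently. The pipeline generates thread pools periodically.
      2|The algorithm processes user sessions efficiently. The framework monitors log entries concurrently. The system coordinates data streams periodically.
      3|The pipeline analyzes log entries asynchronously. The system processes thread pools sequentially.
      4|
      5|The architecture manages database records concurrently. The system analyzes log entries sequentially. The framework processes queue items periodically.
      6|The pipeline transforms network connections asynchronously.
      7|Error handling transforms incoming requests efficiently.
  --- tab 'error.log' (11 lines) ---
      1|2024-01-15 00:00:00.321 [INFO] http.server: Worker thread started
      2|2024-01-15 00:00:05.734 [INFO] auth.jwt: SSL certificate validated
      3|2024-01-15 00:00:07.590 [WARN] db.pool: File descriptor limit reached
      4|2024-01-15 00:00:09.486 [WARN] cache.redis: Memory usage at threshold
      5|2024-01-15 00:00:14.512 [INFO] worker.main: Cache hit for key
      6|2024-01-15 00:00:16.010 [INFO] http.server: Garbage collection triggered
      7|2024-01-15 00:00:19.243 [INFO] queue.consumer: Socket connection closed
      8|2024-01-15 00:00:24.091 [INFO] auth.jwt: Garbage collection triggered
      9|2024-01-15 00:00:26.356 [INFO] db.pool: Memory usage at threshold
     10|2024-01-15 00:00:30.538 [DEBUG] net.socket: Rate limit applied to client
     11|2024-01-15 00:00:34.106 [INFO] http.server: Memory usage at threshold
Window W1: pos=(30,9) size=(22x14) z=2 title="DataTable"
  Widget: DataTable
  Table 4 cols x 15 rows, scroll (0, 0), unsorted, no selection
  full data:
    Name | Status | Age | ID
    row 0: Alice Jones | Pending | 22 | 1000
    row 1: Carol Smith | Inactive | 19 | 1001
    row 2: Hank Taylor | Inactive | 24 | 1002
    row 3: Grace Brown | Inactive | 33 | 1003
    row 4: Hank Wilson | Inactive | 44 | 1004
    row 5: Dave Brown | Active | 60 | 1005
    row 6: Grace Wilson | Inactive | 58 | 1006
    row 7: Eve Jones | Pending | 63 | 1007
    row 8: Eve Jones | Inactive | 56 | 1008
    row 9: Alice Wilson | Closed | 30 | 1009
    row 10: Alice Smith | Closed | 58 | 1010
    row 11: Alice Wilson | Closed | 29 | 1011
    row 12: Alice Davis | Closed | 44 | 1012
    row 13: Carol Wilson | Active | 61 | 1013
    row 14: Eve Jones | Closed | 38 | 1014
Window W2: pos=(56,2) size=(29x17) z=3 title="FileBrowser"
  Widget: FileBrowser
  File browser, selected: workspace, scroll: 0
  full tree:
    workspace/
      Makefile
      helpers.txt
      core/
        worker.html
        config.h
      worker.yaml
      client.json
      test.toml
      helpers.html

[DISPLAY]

                                               
                                               
                ┏━━━━━━━━━━━━━━━━━━━━━━━━━━━┓  
      ┏━━━━━━━━━┃ FileBrowser               ┃  
      ┃ TabConta┠───────────────────────────┨  
      ┠─────────┃> [-] workspace/           ┃  
      ┃[draft.tx┃    Makefile               ┃  
      ┃─────────┃    helpers.txt            ┃  
      ┃The proce┃    [+] core/              ┃  
━━━━━━━━━━━┓lgor┃    worker.yaml            ┃  
e          ┃ipel┃    client.json            ┃  
───────────┨    ┃    test.toml              ┃  
   │Status ┃rchi┃    helpers.html           ┃  
───┼───────┃ipel┃                           ┃  


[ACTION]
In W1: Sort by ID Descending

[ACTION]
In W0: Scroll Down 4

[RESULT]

                                               
                                               
                ┏━━━━━━━━━━━━━━━━━━━━━━━━━━━┓  
      ┏━━━━━━━━━┃ FileBrowser               ┃  
      ┃ TabConta┠───────────────────────────┨  
      ┠─────────┃> [-] workspace/           ┃  
      ┃[draft.tx┃    Makefile               ┃  
      ┃─────────┃    helpers.txt            ┃  
      ┃The archi┃    [+] core/              ┃  
━━━━━━━━━━━┓ipel┃    worker.yaml            ┃  
e          ┃ han┃    client.json            ┃  
───────────┨    ┃    test.toml              ┃  
   │Status ┃    ┃    helpers.html           ┃  
───┼───────┃    ┃                           ┃  


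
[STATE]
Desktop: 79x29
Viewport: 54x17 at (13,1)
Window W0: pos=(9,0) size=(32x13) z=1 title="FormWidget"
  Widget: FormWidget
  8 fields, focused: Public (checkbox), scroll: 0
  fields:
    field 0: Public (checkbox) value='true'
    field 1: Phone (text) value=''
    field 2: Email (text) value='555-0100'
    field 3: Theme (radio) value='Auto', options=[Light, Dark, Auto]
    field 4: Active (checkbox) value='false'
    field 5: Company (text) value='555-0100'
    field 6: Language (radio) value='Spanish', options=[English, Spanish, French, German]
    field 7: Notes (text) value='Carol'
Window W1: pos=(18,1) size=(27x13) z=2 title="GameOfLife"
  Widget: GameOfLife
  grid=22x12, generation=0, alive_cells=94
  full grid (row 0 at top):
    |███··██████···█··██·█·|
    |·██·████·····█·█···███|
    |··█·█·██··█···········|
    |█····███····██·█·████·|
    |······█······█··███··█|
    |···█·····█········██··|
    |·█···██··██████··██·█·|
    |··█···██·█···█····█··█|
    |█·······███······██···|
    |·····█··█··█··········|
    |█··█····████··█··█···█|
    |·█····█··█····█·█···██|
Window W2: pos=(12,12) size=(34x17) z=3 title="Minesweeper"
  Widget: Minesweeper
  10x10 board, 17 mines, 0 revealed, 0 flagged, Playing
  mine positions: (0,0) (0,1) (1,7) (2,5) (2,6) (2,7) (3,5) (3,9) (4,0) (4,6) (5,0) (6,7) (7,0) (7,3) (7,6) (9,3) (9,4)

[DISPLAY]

rmWid┏━━━━━━━━━━━━━━━━━━━━━━━━━┓                      
─────┃ GameOfLife              ┃                      
ublic┠─────────────────────────┨                      
hone:┃Gen: 0                   ┃                      
mail:┃··█·█·██··█···········   ┃                      
heme:┃█····███····██·█·████·   ┃                      
ctive┃······█······█··███··█   ┃                      
ompan┃···█·····█········██··   ┃                      
angua┃·█···██··██████··██·█·   ┃                      
otes:┃··█···██·█···█····█··█   ┃                      
     ┃█·······███······██···   ┃                      
━━━━━━━━━━━━━━━━━━━━━━━━━━━━━━━━┓                     
 Minesweeper                    ┃                     
────────────────────────────────┨                     
■■■■■■■■■■                      ┃                     
■■■■■■■■■■                      ┃                     
■■■■■■■■■■                      ┃                     


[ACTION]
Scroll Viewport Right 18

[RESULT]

━━━━━━━━━━━━━━━━━━━┓                                  
fLife              ┃                                  
───────────────────┨                                  
                   ┃                                  
██··█···········   ┃                                  
██····██·█·████·   ┃                                  
█······█··███··█   ┃                                  
···█········██··   ┃                                  
█··██████··██·█·   ┃                                  
██·█···█····█··█   ┃                                  
··███······██···   ┃                                  
━━━━━━━━━━━━━━━━━━━━┓                                 
                    ┃                                 
────────────────────┨                                 
                    ┃                                 
                    ┃                                 
                    ┃                                 


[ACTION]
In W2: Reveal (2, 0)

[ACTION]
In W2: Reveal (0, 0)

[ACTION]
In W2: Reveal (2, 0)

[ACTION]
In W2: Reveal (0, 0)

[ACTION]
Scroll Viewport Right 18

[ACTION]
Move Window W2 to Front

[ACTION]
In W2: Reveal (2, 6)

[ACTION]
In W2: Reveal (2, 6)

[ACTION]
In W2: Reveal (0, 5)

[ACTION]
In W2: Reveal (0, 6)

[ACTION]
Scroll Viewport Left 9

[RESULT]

id┏━━━━━━━━━━━━━━━━━━━━━━━━━┓                         
──┃ GameOfLife              ┃                         
ic┠─────────────────────────┨                         
e:┃Gen: 0                   ┃                         
l:┃··█·█·██··█···········   ┃                         
e:┃█····███····██·█·████·   ┃                         
ve┃······█······█··███··█   ┃                         
an┃···█·····█········██··   ┃                         
ua┃·█···██··██████··██·█·   ┃                         
s:┃··█···██·█···█····█··█   ┃                         
  ┃█·······███······██···   ┃                         
━━━━━━━━━━━━━━━━━━━━━━━━━━━━━┓                        
nesweeper                    ┃                        
─────────────────────────────┨                        
   1■■■                      ┃                        
 124✹■■                      ┃                        
 2✹✹✹■■                      ┃                        
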